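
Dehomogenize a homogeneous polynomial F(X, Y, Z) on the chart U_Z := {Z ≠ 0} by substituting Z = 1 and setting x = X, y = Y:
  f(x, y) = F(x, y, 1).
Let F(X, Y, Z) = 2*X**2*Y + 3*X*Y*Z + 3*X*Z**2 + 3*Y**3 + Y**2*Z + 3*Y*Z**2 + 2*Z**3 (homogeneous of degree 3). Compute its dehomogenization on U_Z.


f(x, y) = 2*x**2*y + 3*x*y + 3*x + 3*y**3 + y**2 + 3*y + 2

On U_Z we set Z = 1. Each monomial c·X^i·Y^j·Z^k in F becomes c·x^i·y^j·1^k = c·x^i·y^j.
Substituting Z = 1: F(X, Y, 1) = 2*x**2*y + 3*x*y + 3*x + 3*y**3 + y**2 + 3*y + 2.
Note: deg(f) ≤ deg(F) = 3; strict inequality happens when F is divisible by Z (lost terms).


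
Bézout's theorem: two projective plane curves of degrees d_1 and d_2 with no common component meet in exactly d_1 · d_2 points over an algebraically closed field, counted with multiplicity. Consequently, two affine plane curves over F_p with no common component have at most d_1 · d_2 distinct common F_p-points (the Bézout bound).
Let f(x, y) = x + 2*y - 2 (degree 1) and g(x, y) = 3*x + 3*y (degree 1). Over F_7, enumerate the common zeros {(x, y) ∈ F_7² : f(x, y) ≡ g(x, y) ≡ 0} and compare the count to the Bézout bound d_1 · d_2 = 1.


Common zeros: {(5, 2)}; count = 1; Bézout bound = 1.

deg(f) = 1, deg(g) = 1, so Bézout bound = 1.
Scan x ∈ F_7. For each x, list the y ∈ F_7 with f(x, y) ≡ 0 and those with g(x, y) ≡ 0 (mod 7); the common zeros in that column are the intersection.
  x = 0: f ≡ 0 at y ∈ {1}; g ≡ 0 at y ∈ {0}; common: ∅.
  x = 1: f ≡ 0 at y ∈ {4}; g ≡ 0 at y ∈ {6}; common: ∅.
  x = 2: f ≡ 0 at y ∈ {0}; g ≡ 0 at y ∈ {5}; common: ∅.
  x = 3: f ≡ 0 at y ∈ {3}; g ≡ 0 at y ∈ {4}; common: ∅.
  x = 4: f ≡ 0 at y ∈ {6}; g ≡ 0 at y ∈ {3}; common: ∅.
  x = 5: f ≡ 0 at y ∈ {2}; g ≡ 0 at y ∈ {2}; common: {2}.
  x = 6: f ≡ 0 at y ∈ {5}; g ≡ 0 at y ∈ {1}; common: ∅.
Collecting: common zeros = {(5, 2)}, so the count is 1.
Comparison with the Bézout bound: 1 ≤ 1 = deg(f)·deg(g), as expected for curves with no common component (the bound is attained).


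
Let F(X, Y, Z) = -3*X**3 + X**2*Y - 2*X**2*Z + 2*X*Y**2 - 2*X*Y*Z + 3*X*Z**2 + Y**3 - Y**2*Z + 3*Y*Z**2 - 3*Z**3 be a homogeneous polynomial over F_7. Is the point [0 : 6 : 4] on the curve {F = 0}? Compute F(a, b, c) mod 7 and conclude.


F(0,6,4) ≡ 0 (mod 7); P is on the curve.

Evaluate F(0, 6, 4) term-by-term (mod 7).
  -3*X**3 ↦ -3·0·1·1 = 0
  X**2*Y ↦ 1·0·6·1 = 0
  -2*X**2*Z ↦ -2·0·1·4 = 0
  2*X*Y**2 ↦ 2·0·36·1 = 0
  -2*X*Y*Z ↦ -2·0·6·4 = 0
  3*X*Z**2 ↦ 3·0·1·16 = 0
  Y**3 ↦ 1·1·216·1 = 216
  -Y**2*Z ↦ -1·1·36·4 = -144
  3*Y*Z**2 ↦ 3·1·6·16 = 288
  -3*Z**3 ↦ -3·1·1·64 = -192
Sum: F(0, 6, 4) = (0) + (0) + (0) + (0) + (0) + (0) + (216) + (-144) + (288) + (-192) = 168.
Reducing mod 7: 168 ≡ 0 (mod 7).
Since F(a, b, c) ≡ 0 (mod 7), P lies on the curve.


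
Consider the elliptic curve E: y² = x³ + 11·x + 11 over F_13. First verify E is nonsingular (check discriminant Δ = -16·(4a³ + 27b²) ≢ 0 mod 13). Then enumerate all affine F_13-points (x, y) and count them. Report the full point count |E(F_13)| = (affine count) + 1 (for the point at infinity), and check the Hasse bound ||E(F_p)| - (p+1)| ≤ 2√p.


Affine points = {(1, 6), (1, 7), (5, 3), (5, 10), (8, 0), (10, 4), (10, 9), (12, 5), (12, 8)}; affine count = 9; |E(F_13)| = 10.

Discriminant check: Δ ∝ 4a³ + 27b² = 4·11³ + 27·11² = 4·1331 + 27·121 ≡ 11 (mod 13). Nonzero ⇒ E is nonsingular.
For each x ∈ F_13, compute rhs = x³ + 11·x + 11 mod 13, then count y ∈ F_13 with y² ≡ rhs.
  x = 0: rhs = 11, matching y values: none (0 points).
  x = 1: rhs = 10, matching y values: 6, 7 (2 points).
  x = 2: rhs = 2, matching y values: none (0 points).
  x = 3: rhs = 6, matching y values: none (0 points).
  x = 4: rhs = 2, matching y values: none (0 points).
  x = 5: rhs = 9, matching y values: 3, 10 (2 points).
  x = 6: rhs = 7, matching y values: none (0 points).
  x = 7: rhs = 2, matching y values: none (0 points).
  x = 8: rhs = 0, matching y values: 0 (1 points).
  x = 9: rhs = 7, matching y values: none (0 points).
  x = 10: rhs = 3, matching y values: 4, 9 (2 points).
  x = 11: rhs = 7, matching y values: none (0 points).
  x = 12: rhs = 12, matching y values: 5, 8 (2 points).
Total affine count: 9.
Full point count |E(F_13)| = 9 + 1 = 10.
Hasse bound: |10 − (13+1)| = |-4| = 4 ≤ 2√13 ≈ 7.2111 ✓.


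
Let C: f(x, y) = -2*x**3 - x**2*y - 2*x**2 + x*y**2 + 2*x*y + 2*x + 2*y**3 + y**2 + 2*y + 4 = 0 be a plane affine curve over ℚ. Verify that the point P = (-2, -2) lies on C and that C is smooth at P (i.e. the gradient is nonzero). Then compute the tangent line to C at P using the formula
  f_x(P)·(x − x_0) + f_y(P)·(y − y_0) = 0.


Tangent line at P: -22*x + 22*y = 0.

Step 1: f(-2, -2) = 0, so P lies on C.
Step 2: partial derivatives
  f_x(x, y) = -6*x**2 - 2*x*y - 4*x + y**2 + 2*y + 2, f_y(x, y) = -x**2 + 2*x*y + 2*x + 6*y**2 + 2*y + 2.
  f_x(P) = -22, f_y(P) = 22 (gradient nonzero, so P is smooth).
Step 3: tangent line at P: -22·(x − -2) + 22·(y − -2) = 0.
Expanding: -22*x + 22*y = 0.


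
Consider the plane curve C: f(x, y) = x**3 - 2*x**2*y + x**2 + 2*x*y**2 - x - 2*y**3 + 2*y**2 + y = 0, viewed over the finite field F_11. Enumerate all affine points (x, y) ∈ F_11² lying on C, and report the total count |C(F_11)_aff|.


Affine F_11-points: {(0, 0), (0, 3), (0, 9), (1, 5), (2, 3), (3, 0), (3, 1), (3, 3), (6, 1), (7, 0), (8, 4), (8, 6), (8, 10), (9, 8)}; count = 14.

For each of the 121 pairs (x, y) ∈ F_11², evaluate f(x, y) mod 11. Record the zeros.
  x = 0: [0↦0, 1↦1, 2↦5, 3↦0, 4↦7, 5↦3, 6↦9, 7↦2, 8↦3, 9↦0, 10↦3]  zeros at y ∈ {0, 3, 9}
  x = 1: [0↦1, 1↦2, 2↦10, 3↦2, 4↦10, 5↦0, 6↦4, 7↦10, 8↦6, 9↦2, 10↦8]  zeros at y ∈ {5}
  x = 2: [0↦10, 1↦7, 2↦4, 3↦0, 4↦5, 5↦7, 6↦5, 7↦9, 8↦7, 9↦9, 10↦3]  zeros at y ∈ {3}
  x = 3: [0↦0, 1↦0, 2↦4, 3↦0, 4↦9, 5↦8, 6↦7, 7↦5, 8↦1, 9↦5, 10↦5]  zeros at y ∈ {0, 1, 3}
  x = 4: [0↦10, 1↦9, 2↦5, 3↦8, 4↦6, 5↦9, 6↦5, 7↦4, 8↦5, 9↦7, 10↦9]  zeros at y ∈ ∅
  x = 5: [0↦2, 1↦7, 2↦2, 3↦8, 4↦2, 5↦5, 6↦5, 7↦1, 8↦3, 9↦10, 10↦10]  zeros at y ∈ ∅
  x = 6: [0↦4, 1↦0, 2↦1, 3↦6, 4↦3, 5↦2, 6↦2, 7↦2, 8↦1, 9↦9, 10↦3]  zeros at y ∈ {1}
  x = 7: [0↦0, 1↦5, 2↦8, 3↦8, 4↦4, 5↦6, 6↦2, 7↦2, 8↦5, 9↦10, 10↦5]  zeros at y ∈ {0}
  x = 8: [0↦7, 1↦6, 2↦7, 3↦9, 4↦0, 5↦1, 6↦0, 7↦7, 8↦10, 9↦8, 10↦0]  zeros at y ∈ {4, 6, 10}
  x = 9: [0↦9, 1↦9, 2↦4, 3↦4, 4↦8, 5↦4, 6↦2, 7↦1, 8↦0, 9↦9, 10↦5]  zeros at y ∈ {8}
  x = 10: [0↦1, 1↦9, 2↦5, 3↦10, 4↦1, 5↦10, 6↦3, 7↦1, 8↦3, 9↦8, 10↦4]  zeros at y ∈ ∅
Collecting zeros: affine points = {(0, 0), (0, 3), (0, 9), (1, 5), (2, 3), (3, 0), (3, 1), (3, 3), (6, 1), (7, 0), (8, 4), (8, 6), (8, 10), (9, 8)}.
Total count |C(F_11)_aff| = 14.


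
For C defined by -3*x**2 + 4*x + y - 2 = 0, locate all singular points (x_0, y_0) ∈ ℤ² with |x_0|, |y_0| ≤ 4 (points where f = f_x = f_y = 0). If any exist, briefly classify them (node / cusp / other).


No singular points in the scanned grid; C is smooth there.

Compute partial derivatives:
  f_x = 4 - 6*x.
  f_y = 1.
f_y = 1 is a nonzero constant, so f_y never vanishes: no point (x, y) can satisfy f = f_x = f_y = 0. In particular no (x, y) ∈ {−4, ..., 4}² is singular; the curve is smooth.


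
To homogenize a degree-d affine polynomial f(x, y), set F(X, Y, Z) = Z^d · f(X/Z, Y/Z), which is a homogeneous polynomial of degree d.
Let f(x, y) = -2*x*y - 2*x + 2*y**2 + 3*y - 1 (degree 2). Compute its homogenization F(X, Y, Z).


F(X, Y, Z) = -2*X*Y - 2*X*Z + 2*Y**2 + 3*Y*Z - Z**2

deg(f) = 2.
Substitute x = X/Z, y = Y/Z into f, then multiply by Z^2.
  monomial -2·x^1·y^1 ↦ -2·X^1·Y^1·Z^0.
  monomial -2·x^1·y^0 ↦ -2·X^1·Y^0·Z^1.
  monomial 2·x^0·y^2 ↦ 2·X^0·Y^2·Z^0.
  monomial 3·x^0·y^1 ↦ 3·X^0·Y^1·Z^1.
  monomial -1·x^0·y^0 ↦ -1·X^0·Y^0·Z^2.
Collecting: F(X, Y, Z) = -2*X*Y - 2*X*Z + 2*Y**2 + 3*Y*Z - Z**2.


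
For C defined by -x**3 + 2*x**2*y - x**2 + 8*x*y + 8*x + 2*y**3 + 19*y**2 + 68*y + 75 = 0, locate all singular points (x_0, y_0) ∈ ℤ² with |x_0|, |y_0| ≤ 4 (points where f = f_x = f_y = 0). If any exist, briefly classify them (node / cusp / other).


Singular points: {(-2, -3)}; classification: node.

Compute partial derivatives:
  f_x = -3*x**2 + 4*x*y - 2*x + 8*y + 8.
  f_y = 2*x**2 + 8*x + 6*y**2 + 38*y + 68.
Scan x_0 ∈ {−4, ..., 4}. For each x_0, f_y(x_0, y) is a polynomial in y; find its integer roots y ∈ {−4, ..., 4}, then test f_x and f at those candidates.
  x = -4: f_y(-4, y) = 6*y**2 + 38*y + 68; no integer root y with |y| ≤ 4.
  x = -3: f_y(-3, y) = 6*y**2 + 38*y + 62; no integer root y with |y| ≤ 4.
  x = -2: f_y(-2, y) = 6*y**2 + 38*y + 60; vanishes at y ∈ {-3}. (-2, -3): f_x = 0, f = 0 — SINGULAR.
  x = -1: f_y(-1, y) = 6*y**2 + 38*y + 62; no integer root y with |y| ≤ 4.
  x = 0: f_y(0, y) = 6*y**2 + 38*y + 68; no integer root y with |y| ≤ 4.
  x = 1: f_y(1, y) = 6*y**2 + 38*y + 78; no integer root y with |y| ≤ 4.
  x = 2: f_y(2, y) = 6*y**2 + 38*y + 92; no integer root y with |y| ≤ 4.
  x = 3: f_y(3, y) = 6*y**2 + 38*y + 110; no integer root y with |y| ≤ 4.
  x = 4: f_y(4, y) = 6*y**2 + 38*y + 132; no integer root y with |y| ≤ 4.
Only singular point on the grid: (-2, -3).
Classify: substitute x = -2 + u, y = -3 + v and expand: f = -u**3 + 2*u**2*v - u**2 + 2*v**3 + v**2.
No constant or linear terms (consistent with a singular point). Quadratic part: -u**2 + v**2. Cubic part: -u**3 + 2*u**2*v + 2*v**3.
The quadratic part v**2 - u**2 = (v − u)(v + u) splits into two distinct linear factors, so there are two distinct tangent lines y − -3 = ±(x − -2) — this is a node (ordinary double point).
Classification: node.


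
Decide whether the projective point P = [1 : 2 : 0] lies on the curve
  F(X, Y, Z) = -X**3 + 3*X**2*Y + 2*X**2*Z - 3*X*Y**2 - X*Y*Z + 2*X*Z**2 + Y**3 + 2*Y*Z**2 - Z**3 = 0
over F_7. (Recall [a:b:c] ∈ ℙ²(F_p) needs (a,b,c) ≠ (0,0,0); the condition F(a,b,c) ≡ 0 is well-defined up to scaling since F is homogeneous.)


F(1,2,0) ≡ 1 (mod 7); P is NOT on the curve.

Evaluate F(1, 2, 0) term-by-term (mod 7).
  -X**3 ↦ -1·1·1·1 = -1
  3*X**2*Y ↦ 3·1·2·1 = 6
  2*X**2*Z ↦ 2·1·1·0 = 0
  -3*X*Y**2 ↦ -3·1·4·1 = -12
  -X*Y*Z ↦ -1·1·2·0 = 0
  2*X*Z**2 ↦ 2·1·1·0 = 0
  Y**3 ↦ 1·1·8·1 = 8
  2*Y*Z**2 ↦ 2·1·2·0 = 0
  -Z**3 ↦ -1·1·1·0 = 0
Sum: F(1, 2, 0) = (-1) + (6) + (0) + (-12) + (0) + (0) + (8) + (0) + (0) = 1.
Reducing mod 7: 1 ≡ 1 (mod 7).
Since F(a, b, c) ≡ 1 ≠ 0 (mod 7), P does NOT lie on the curve.


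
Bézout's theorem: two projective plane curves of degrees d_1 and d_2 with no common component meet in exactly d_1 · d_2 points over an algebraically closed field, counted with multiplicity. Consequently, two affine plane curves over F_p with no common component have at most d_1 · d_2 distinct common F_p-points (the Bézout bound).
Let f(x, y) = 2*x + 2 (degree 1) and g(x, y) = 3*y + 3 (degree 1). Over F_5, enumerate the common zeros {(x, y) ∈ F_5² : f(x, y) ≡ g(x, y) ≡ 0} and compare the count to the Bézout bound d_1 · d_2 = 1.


Common zeros: {(4, 4)}; count = 1; Bézout bound = 1.

deg(f) = 1, deg(g) = 1, so Bézout bound = 1.
Scan x ∈ F_5. For each x, list the y ∈ F_5 with f(x, y) ≡ 0 and those with g(x, y) ≡ 0 (mod 5); the common zeros in that column are the intersection.
  x = 0: f ≡ 0 at y ∈ ∅; g ≡ 0 at y ∈ {4}; common: ∅.
  x = 1: f ≡ 0 at y ∈ ∅; g ≡ 0 at y ∈ {4}; common: ∅.
  x = 2: f ≡ 0 at y ∈ ∅; g ≡ 0 at y ∈ {4}; common: ∅.
  x = 3: f ≡ 0 at y ∈ ∅; g ≡ 0 at y ∈ {4}; common: ∅.
  x = 4: f ≡ 0 at y ∈ {0, 1, 2, 3, 4}; g ≡ 0 at y ∈ {4}; common: {4}.
Collecting: common zeros = {(4, 4)}, so the count is 1.
Comparison with the Bézout bound: 1 ≤ 1 = deg(f)·deg(g), as expected for curves with no common component (the bound is attained).


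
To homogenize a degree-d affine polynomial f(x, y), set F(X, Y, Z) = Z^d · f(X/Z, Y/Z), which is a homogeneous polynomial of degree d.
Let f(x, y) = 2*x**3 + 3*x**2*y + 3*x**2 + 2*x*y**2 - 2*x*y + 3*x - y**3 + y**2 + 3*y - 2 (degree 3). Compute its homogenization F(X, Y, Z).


F(X, Y, Z) = 2*X**3 + 3*X**2*Y + 3*X**2*Z + 2*X*Y**2 - 2*X*Y*Z + 3*X*Z**2 - Y**3 + Y**2*Z + 3*Y*Z**2 - 2*Z**3

deg(f) = 3.
Substitute x = X/Z, y = Y/Z into f, then multiply by Z^3.
  monomial 2·x^3·y^0 ↦ 2·X^3·Y^0·Z^0.
  monomial 3·x^2·y^1 ↦ 3·X^2·Y^1·Z^0.
  monomial 3·x^2·y^0 ↦ 3·X^2·Y^0·Z^1.
  monomial 2·x^1·y^2 ↦ 2·X^1·Y^2·Z^0.
  monomial -2·x^1·y^1 ↦ -2·X^1·Y^1·Z^1.
  monomial 3·x^1·y^0 ↦ 3·X^1·Y^0·Z^2.
  monomial -1·x^0·y^3 ↦ -1·X^0·Y^3·Z^0.
  monomial 1·x^0·y^2 ↦ 1·X^0·Y^2·Z^1.
  monomial 3·x^0·y^1 ↦ 3·X^0·Y^1·Z^2.
  monomial -2·x^0·y^0 ↦ -2·X^0·Y^0·Z^3.
Collecting: F(X, Y, Z) = 2*X**3 + 3*X**2*Y + 3*X**2*Z + 2*X*Y**2 - 2*X*Y*Z + 3*X*Z**2 - Y**3 + Y**2*Z + 3*Y*Z**2 - 2*Z**3.


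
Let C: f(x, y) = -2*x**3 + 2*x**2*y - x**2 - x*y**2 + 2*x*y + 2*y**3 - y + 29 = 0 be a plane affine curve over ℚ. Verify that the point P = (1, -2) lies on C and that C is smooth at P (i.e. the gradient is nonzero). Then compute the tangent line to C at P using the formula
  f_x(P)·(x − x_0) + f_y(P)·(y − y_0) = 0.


Tangent line at P: -24*x + 31*y + 86 = 0.

Step 1: f(1, -2) = 0, so P lies on C.
Step 2: partial derivatives
  f_x(x, y) = -6*x**2 + 4*x*y - 2*x - y**2 + 2*y, f_y(x, y) = 2*x**2 - 2*x*y + 2*x + 6*y**2 - 1.
  f_x(P) = -24, f_y(P) = 31 (gradient nonzero, so P is smooth).
Step 3: tangent line at P: -24·(x − 1) + 31·(y − -2) = 0.
Expanding: -24*x + 31*y + 86 = 0.


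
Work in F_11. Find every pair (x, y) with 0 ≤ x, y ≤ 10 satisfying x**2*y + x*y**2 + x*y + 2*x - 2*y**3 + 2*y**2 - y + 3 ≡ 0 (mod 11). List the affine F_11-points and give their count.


Affine F_11-points: {(0, 6), (1, 5), (3, 3), (4, 0), (4, 4), (4, 10), (7, 3), (7, 4), (8, 5), (9, 10)}; count = 10.

For each of the 121 pairs (x, y) ∈ F_11², evaluate f(x, y) mod 11. Record the zeros.
  x = 0: [0↦3, 1↦2, 2↦4, 3↦8, 4↦2, 5↦7, 6↦0, 7↦2, 8↦1, 9↦7, 10↦8]  zeros at y ∈ {6}
  x = 1: [0↦5, 1↦7, 2↦3, 3↦3, 4↦6, 5↦0, 6↦6, 7↦1, 8↦6, 9↦9, 10↦9]  zeros at y ∈ {5}
  x = 2: [0↦7, 1↦3, 2↦6, 3↦4, 4↦7, 5↦3, 6↦2, 7↦3, 8↦5, 9↦7, 10↦8]  zeros at y ∈ ∅
  x = 3: [0↦9, 1↦1, 2↦2, 3↦0, 4↦5, 5↦5, 6↦10, 7↦8, 8↦9, 9↦1, 10↦5]  zeros at y ∈ {3}
  x = 4: [0↦0, 1↦1, 2↦2, 3↦2, 4↦0, 5↦6, 6↦8, 7↦5, 8↦7, 9↦2, 10↦0]  zeros at y ∈ {0, 4, 10}
  x = 5: [0↦2, 1↦3, 2↦6, 3↦10, 4↦3, 5↦6, 6↦7, 7↦5, 8↦10, 9↦10, 10↦4]  zeros at y ∈ ∅
  x = 6: [0↦4, 1↦7, 2↦3, 3↦2, 4↦3, 5↦5, 6↦7, 7↦8, 8↦7, 9↦3, 10↦6]  zeros at y ∈ ∅
  x = 7: [0↦6, 1↦2, 2↦4, 3↦0, 4↦0, 5↦3, 6↦8, 7↦3, 8↦9, 9↦3, 10↦6]  zeros at y ∈ {3, 4}
  x = 8: [0↦8, 1↦10, 2↦9, 3↦4, 4↦5, 5↦0, 6↦10, 7↦1, 8↦5, 9↦10, 10↦4]  zeros at y ∈ {5}
  x = 9: [0↦10, 1↦9, 2↦7, 3↦3, 4↦7, 5↦7, 6↦2, 7↦2, 8↦6, 9↦2, 10↦0]  zeros at y ∈ {10}
  x = 10: [0↦1, 1↦10, 2↦9, 3↦8, 4↦6, 5↦2, 6↦6, 7↦6, 8↦1, 9↦1, 10↦5]  zeros at y ∈ ∅
Collecting zeros: affine points = {(0, 6), (1, 5), (3, 3), (4, 0), (4, 4), (4, 10), (7, 3), (7, 4), (8, 5), (9, 10)}.
Total count |C(F_11)_aff| = 10.


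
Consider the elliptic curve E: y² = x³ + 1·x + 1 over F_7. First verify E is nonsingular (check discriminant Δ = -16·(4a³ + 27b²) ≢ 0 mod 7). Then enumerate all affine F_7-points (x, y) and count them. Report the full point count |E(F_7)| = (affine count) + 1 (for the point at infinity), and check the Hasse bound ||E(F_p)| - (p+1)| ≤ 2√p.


Affine points = {(0, 1), (0, 6), (2, 2), (2, 5)}; affine count = 4; |E(F_7)| = 5.

Discriminant check: Δ ∝ 4a³ + 27b² = 4·1³ + 27·1² = 4·1 + 27·1 ≡ 3 (mod 7). Nonzero ⇒ E is nonsingular.
For each x ∈ F_7, compute rhs = x³ + 1·x + 1 mod 7, then count y ∈ F_7 with y² ≡ rhs.
  x = 0: rhs = 1, matching y values: 1, 6 (2 points).
  x = 1: rhs = 3, matching y values: none (0 points).
  x = 2: rhs = 4, matching y values: 2, 5 (2 points).
  x = 3: rhs = 3, matching y values: none (0 points).
  x = 4: rhs = 6, matching y values: none (0 points).
  x = 5: rhs = 5, matching y values: none (0 points).
  x = 6: rhs = 6, matching y values: none (0 points).
Total affine count: 4.
Full point count |E(F_7)| = 4 + 1 = 5.
Hasse bound: |5 − (7+1)| = |-3| = 3 ≤ 2√7 ≈ 5.2915 ✓.


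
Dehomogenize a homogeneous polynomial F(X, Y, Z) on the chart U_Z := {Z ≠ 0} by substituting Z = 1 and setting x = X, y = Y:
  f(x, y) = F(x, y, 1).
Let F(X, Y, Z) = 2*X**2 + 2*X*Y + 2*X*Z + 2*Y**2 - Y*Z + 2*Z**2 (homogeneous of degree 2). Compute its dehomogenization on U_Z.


f(x, y) = 2*x**2 + 2*x*y + 2*x + 2*y**2 - y + 2

On U_Z we set Z = 1. Each monomial c·X^i·Y^j·Z^k in F becomes c·x^i·y^j·1^k = c·x^i·y^j.
Substituting Z = 1: F(X, Y, 1) = 2*x**2 + 2*x*y + 2*x + 2*y**2 - y + 2.
Note: deg(f) ≤ deg(F) = 2; strict inequality happens when F is divisible by Z (lost terms).


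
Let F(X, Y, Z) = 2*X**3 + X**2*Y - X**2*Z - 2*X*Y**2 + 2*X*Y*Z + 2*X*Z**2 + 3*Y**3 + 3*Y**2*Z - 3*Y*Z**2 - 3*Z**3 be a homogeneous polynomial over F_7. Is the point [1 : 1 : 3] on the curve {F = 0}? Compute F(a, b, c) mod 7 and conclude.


F(1,1,3) ≡ 3 (mod 7); P is NOT on the curve.

Evaluate F(1, 1, 3) term-by-term (mod 7).
  2*X**3 ↦ 2·1·1·1 = 2
  X**2*Y ↦ 1·1·1·1 = 1
  -X**2*Z ↦ -1·1·1·3 = -3
  -2*X*Y**2 ↦ -2·1·1·1 = -2
  2*X*Y*Z ↦ 2·1·1·3 = 6
  2*X*Z**2 ↦ 2·1·1·9 = 18
  3*Y**3 ↦ 3·1·1·1 = 3
  3*Y**2*Z ↦ 3·1·1·3 = 9
  -3*Y*Z**2 ↦ -3·1·1·9 = -27
  -3*Z**3 ↦ -3·1·1·27 = -81
Sum: F(1, 1, 3) = (2) + (1) + (-3) + (-2) + (6) + (18) + (3) + (9) + (-27) + (-81) = -74.
Reducing mod 7: -74 ≡ 3 (mod 7).
Since F(a, b, c) ≡ 3 ≠ 0 (mod 7), P does NOT lie on the curve.


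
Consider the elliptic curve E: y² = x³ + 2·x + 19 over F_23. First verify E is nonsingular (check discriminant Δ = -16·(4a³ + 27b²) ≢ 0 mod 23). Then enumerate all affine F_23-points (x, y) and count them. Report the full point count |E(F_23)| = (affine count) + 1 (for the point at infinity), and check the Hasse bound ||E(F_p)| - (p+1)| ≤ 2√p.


Affine points = {(2, 10), (2, 13), (3, 11), (3, 12), (5, 4), (5, 19), (7, 10), (7, 13), (8, 8), (8, 15), (10, 2), (10, 21), (12, 0), (14, 10), (14, 13), (19, 4), (19, 19), (20, 3), (20, 20), (22, 4), (22, 19)}; affine count = 21; |E(F_23)| = 22.

Discriminant check: Δ ∝ 4a³ + 27b² = 4·2³ + 27·19² = 4·8 + 27·361 ≡ 4 (mod 23). Nonzero ⇒ E is nonsingular.
For each x ∈ F_23, compute rhs = x³ + 2·x + 19 mod 23, then count y ∈ F_23 with y² ≡ rhs.
  x = 0: rhs = 19, matching y values: none (0 points).
  x = 1: rhs = 22, matching y values: none (0 points).
  x = 2: rhs = 8, matching y values: 10, 13 (2 points).
  x = 3: rhs = 6, matching y values: 11, 12 (2 points).
  x = 4: rhs = 22, matching y values: none (0 points).
  x = 5: rhs = 16, matching y values: 4, 19 (2 points).
  x = 6: rhs = 17, matching y values: none (0 points).
  x = 7: rhs = 8, matching y values: 10, 13 (2 points).
  x = 8: rhs = 18, matching y values: 8, 15 (2 points).
  x = 9: rhs = 7, matching y values: none (0 points).
  x = 10: rhs = 4, matching y values: 2, 21 (2 points).
  x = 11: rhs = 15, matching y values: none (0 points).
  x = 12: rhs = 0, matching y values: 0 (1 points).
  x = 13: rhs = 11, matching y values: none (0 points).
  x = 14: rhs = 8, matching y values: 10, 13 (2 points).
  x = 15: rhs = 20, matching y values: none (0 points).
  x = 16: rhs = 7, matching y values: none (0 points).
  x = 17: rhs = 21, matching y values: none (0 points).
  x = 18: rhs = 22, matching y values: none (0 points).
  x = 19: rhs = 16, matching y values: 4, 19 (2 points).
  x = 20: rhs = 9, matching y values: 3, 20 (2 points).
  x = 21: rhs = 7, matching y values: none (0 points).
  x = 22: rhs = 16, matching y values: 4, 19 (2 points).
Total affine count: 21.
Full point count |E(F_23)| = 21 + 1 = 22.
Hasse bound: |22 − (23+1)| = |-2| = 2 ≤ 2√23 ≈ 9.5917 ✓.


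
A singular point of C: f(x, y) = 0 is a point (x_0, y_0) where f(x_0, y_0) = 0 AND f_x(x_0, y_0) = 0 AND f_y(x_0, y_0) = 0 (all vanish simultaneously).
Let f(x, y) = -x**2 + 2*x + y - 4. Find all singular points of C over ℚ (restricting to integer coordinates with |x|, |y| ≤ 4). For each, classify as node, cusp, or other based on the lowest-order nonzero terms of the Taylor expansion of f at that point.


No singular points in the scanned grid; C is smooth there.

Compute partial derivatives:
  f_x = 2 - 2*x.
  f_y = 1.
f_y = 1 is a nonzero constant, so f_y never vanishes: no point (x, y) can satisfy f = f_x = f_y = 0. In particular no (x, y) ∈ {−4, ..., 4}² is singular; the curve is smooth.


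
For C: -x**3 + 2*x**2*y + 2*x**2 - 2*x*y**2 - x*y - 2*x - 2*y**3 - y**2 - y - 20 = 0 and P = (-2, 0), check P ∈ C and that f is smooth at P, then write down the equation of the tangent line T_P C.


Tangent line at P: -22*x + 9*y - 44 = 0.

Step 1: f(-2, 0) = 0, so P lies on C.
Step 2: partial derivatives
  f_x(x, y) = -3*x**2 + 4*x*y + 4*x - 2*y**2 - y - 2, f_y(x, y) = 2*x**2 - 4*x*y - x - 6*y**2 - 2*y - 1.
  f_x(P) = -22, f_y(P) = 9 (gradient nonzero, so P is smooth).
Step 3: tangent line at P: -22·(x − -2) + 9·(y − 0) = 0.
Expanding: -22*x + 9*y - 44 = 0.


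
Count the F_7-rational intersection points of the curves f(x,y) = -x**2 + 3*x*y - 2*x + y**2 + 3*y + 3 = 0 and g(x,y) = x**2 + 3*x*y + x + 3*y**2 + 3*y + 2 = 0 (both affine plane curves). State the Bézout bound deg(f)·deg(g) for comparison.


Common zeros: ∅; count = 0; Bézout bound = 4.

deg(f) = 2, deg(g) = 2, so Bézout bound = 4.
Scan x ∈ F_7. For each x, list the y ∈ F_7 with f(x, y) ≡ 0 and those with g(x, y) ≡ 0 (mod 7); the common zeros in that column are the intersection.
  x = 0: f ≡ 0 at y ∈ {1, 3}; g ≡ 0 at y ∈ ∅; common: ∅.
  x = 1: f ≡ 0 at y ∈ {0, 1}; g ≡ 0 at y ∈ {2, 3}; common: ∅.
  x = 2: f ≡ 0 at y ∈ ∅; g ≡ 0 at y ∈ ∅; common: ∅.
  x = 3: f ≡ 0 at y ∈ ∅; g ≡ 0 at y ∈ {0, 3}; common: ∅.
  x = 4: f ≡ 0 at y ∈ {0, 6}; g ≡ 0 at y ∈ ∅; common: ∅.
  x = 5: f ≡ 0 at y ∈ {4, 6}; g ≡ 0 at y ∈ ∅; common: ∅.
  x = 6: f ≡ 0 at y ∈ ∅; g ≡ 0 at y ∈ {2, 5}; common: ∅.
Collecting: common zeros = ∅, so the count is 0.
Comparison with the Bézout bound: 0 ≤ 4 = deg(f)·deg(g), as expected for curves with no common component (the affine F_7-count falls short of the bound because intersections may lie at infinity, over extension fields, or carry multiplicity).


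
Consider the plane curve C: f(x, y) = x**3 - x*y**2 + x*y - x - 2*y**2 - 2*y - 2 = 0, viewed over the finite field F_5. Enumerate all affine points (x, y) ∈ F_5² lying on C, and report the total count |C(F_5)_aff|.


Affine F_5-points: {(2, 1), (2, 4), (3, 3), (4, 3), (4, 4)}; count = 5.

For each of the 25 pairs (x, y) ∈ F_5², evaluate f(x, y) mod 5. Record the zeros.
  x = 0: [0↦3, 1↦4, 2↦1, 3↦4, 4↦3]  zeros at y ∈ ∅
  x = 1: [0↦3, 1↦4, 2↦4, 3↦3, 4↦1]  zeros at y ∈ ∅
  x = 2: [0↦4, 1↦0, 2↦3, 3↦3, 4↦0]  zeros at y ∈ {1, 4}
  x = 3: [0↦2, 1↦3, 2↦4, 3↦0, 4↦1]  zeros at y ∈ {3}
  x = 4: [0↦3, 1↦4, 2↦3, 3↦0, 4↦0]  zeros at y ∈ {3, 4}
Collecting zeros: affine points = {(2, 1), (2, 4), (3, 3), (4, 3), (4, 4)}.
Total count |C(F_5)_aff| = 5.


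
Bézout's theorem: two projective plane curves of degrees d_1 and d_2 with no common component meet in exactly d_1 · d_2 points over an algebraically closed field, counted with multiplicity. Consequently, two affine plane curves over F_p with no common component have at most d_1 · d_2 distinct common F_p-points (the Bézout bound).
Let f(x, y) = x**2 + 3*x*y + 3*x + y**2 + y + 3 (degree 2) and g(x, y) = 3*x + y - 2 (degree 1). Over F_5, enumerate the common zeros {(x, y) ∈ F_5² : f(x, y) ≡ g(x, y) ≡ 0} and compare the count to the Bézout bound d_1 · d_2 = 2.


Common zeros: {(3, 3)}; count = 1; Bézout bound = 2.

deg(f) = 2, deg(g) = 1, so Bézout bound = 2.
Scan x ∈ F_5. For each x, list the y ∈ F_5 with f(x, y) ≡ 0 and those with g(x, y) ≡ 0 (mod 5); the common zeros in that column are the intersection.
  x = 0: f ≡ 0 at y ∈ {1, 3}; g ≡ 0 at y ∈ {2}; common: ∅.
  x = 1: f ≡ 0 at y ∈ ∅; g ≡ 0 at y ∈ {4}; common: ∅.
  x = 2: f ≡ 0 at y ∈ ∅; g ≡ 0 at y ∈ {1}; common: ∅.
  x = 3: f ≡ 0 at y ∈ {2, 3}; g ≡ 0 at y ∈ {3}; common: {3}.
  x = 4: f ≡ 0 at y ∈ {1}; g ≡ 0 at y ∈ {0}; common: ∅.
Collecting: common zeros = {(3, 3)}, so the count is 1.
Comparison with the Bézout bound: 1 ≤ 2 = deg(f)·deg(g), as expected for curves with no common component (the affine F_5-count falls short of the bound because intersections may lie at infinity, over extension fields, or carry multiplicity).


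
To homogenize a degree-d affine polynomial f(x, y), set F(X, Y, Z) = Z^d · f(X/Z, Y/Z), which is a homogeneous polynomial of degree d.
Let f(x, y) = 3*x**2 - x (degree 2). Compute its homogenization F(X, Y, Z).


F(X, Y, Z) = 3*X**2 - X*Z

deg(f) = 2.
Substitute x = X/Z, y = Y/Z into f, then multiply by Z^2.
  monomial 3·x^2·y^0 ↦ 3·X^2·Y^0·Z^0.
  monomial -1·x^1·y^0 ↦ -1·X^1·Y^0·Z^1.
Collecting: F(X, Y, Z) = 3*X**2 - X*Z.


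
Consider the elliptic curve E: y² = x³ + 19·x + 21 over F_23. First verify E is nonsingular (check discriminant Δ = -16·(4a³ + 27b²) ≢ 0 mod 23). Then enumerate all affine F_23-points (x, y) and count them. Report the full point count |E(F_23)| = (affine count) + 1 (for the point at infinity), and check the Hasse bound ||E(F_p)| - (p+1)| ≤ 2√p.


Affine points = {(1, 8), (1, 15), (3, 6), (3, 17), (4, 0), (6, 11), (6, 12), (8, 8), (8, 15), (9, 1), (9, 22), (13, 2), (13, 21), (14, 8), (14, 15), (15, 1), (15, 22), (17, 6), (17, 17), (18, 10), (18, 13), (20, 11), (20, 12), (22, 1), (22, 22)}; affine count = 25; |E(F_23)| = 26.

Discriminant check: Δ ∝ 4a³ + 27b² = 4·19³ + 27·21² = 4·6859 + 27·441 ≡ 13 (mod 23). Nonzero ⇒ E is nonsingular.
For each x ∈ F_23, compute rhs = x³ + 19·x + 21 mod 23, then count y ∈ F_23 with y² ≡ rhs.
  x = 0: rhs = 21, matching y values: none (0 points).
  x = 1: rhs = 18, matching y values: 8, 15 (2 points).
  x = 2: rhs = 21, matching y values: none (0 points).
  x = 3: rhs = 13, matching y values: 6, 17 (2 points).
  x = 4: rhs = 0, matching y values: 0 (1 points).
  x = 5: rhs = 11, matching y values: none (0 points).
  x = 6: rhs = 6, matching y values: 11, 12 (2 points).
  x = 7: rhs = 14, matching y values: none (0 points).
  x = 8: rhs = 18, matching y values: 8, 15 (2 points).
  x = 9: rhs = 1, matching y values: 1, 22 (2 points).
  x = 10: rhs = 15, matching y values: none (0 points).
  x = 11: rhs = 20, matching y values: none (0 points).
  x = 12: rhs = 22, matching y values: none (0 points).
  x = 13: rhs = 4, matching y values: 2, 21 (2 points).
  x = 14: rhs = 18, matching y values: 8, 15 (2 points).
  x = 15: rhs = 1, matching y values: 1, 22 (2 points).
  x = 16: rhs = 5, matching y values: none (0 points).
  x = 17: rhs = 13, matching y values: 6, 17 (2 points).
  x = 18: rhs = 8, matching y values: 10, 13 (2 points).
  x = 19: rhs = 19, matching y values: none (0 points).
  x = 20: rhs = 6, matching y values: 11, 12 (2 points).
  x = 21: rhs = 21, matching y values: none (0 points).
  x = 22: rhs = 1, matching y values: 1, 22 (2 points).
Total affine count: 25.
Full point count |E(F_23)| = 25 + 1 = 26.
Hasse bound: |26 − (23+1)| = |2| = 2 ≤ 2√23 ≈ 9.5917 ✓.


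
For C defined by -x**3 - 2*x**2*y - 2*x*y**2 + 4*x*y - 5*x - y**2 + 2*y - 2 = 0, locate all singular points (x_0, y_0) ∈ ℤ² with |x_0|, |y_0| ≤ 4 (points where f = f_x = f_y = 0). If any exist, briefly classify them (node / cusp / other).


Singular points: {(-1, 2)}; classification: node.

Compute partial derivatives:
  f_x = -3*x**2 - 4*x*y - 2*y**2 + 4*y - 5.
  f_y = -2*x**2 - 4*x*y + 4*x - 2*y + 2.
Scan x_0 ∈ {−4, ..., 4}. For each x_0, f_y(x_0, y) is a polynomial in y; find its integer roots y ∈ {−4, ..., 4}, then test f_x and f at those candidates.
  x = -4: f_y(-4, y) = 14*y - 46; no integer root y with |y| ≤ 4.
  x = -3: f_y(-3, y) = 10*y - 28; no integer root y with |y| ≤ 4.
  x = -2: f_y(-2, y) = 6*y - 14; no integer root y with |y| ≤ 4.
  x = -1: f_y(-1, y) = 2*y - 4; vanishes at y ∈ {2}. (-1, 2): f_x = 0, f = 0 — SINGULAR.
  x = 0: f_y(0, y) = 2 - 2*y; vanishes at y ∈ {1}. (0, 1): f_x = -3 ≠ 0.
  x = 1: f_y(1, y) = 4 - 6*y; no integer root y with |y| ≤ 4.
  x = 2: f_y(2, y) = 2 - 10*y; no integer root y with |y| ≤ 4.
  x = 3: f_y(3, y) = -14*y - 4; no integer root y with |y| ≤ 4.
  x = 4: f_y(4, y) = -18*y - 14; no integer root y with |y| ≤ 4.
Only singular point on the grid: (-1, 2).
Classify: substitute x = -1 + u, y = 2 + v and expand: f = -u**3 - 2*u**2*v - u**2 - 2*u*v**2 + v**2.
No constant or linear terms (consistent with a singular point). Quadratic part: -u**2 + v**2. Cubic part: -u**3 - 2*u**2*v - 2*u*v**2.
The quadratic part v**2 - u**2 = (v − u)(v + u) splits into two distinct linear factors, so there are two distinct tangent lines y − 2 = ±(x − -1) — this is a node (ordinary double point).
Classification: node.


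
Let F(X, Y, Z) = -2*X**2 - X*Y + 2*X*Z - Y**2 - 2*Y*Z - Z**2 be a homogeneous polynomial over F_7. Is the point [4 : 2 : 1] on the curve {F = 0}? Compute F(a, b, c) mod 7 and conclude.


F(4,2,1) ≡ 1 (mod 7); P is NOT on the curve.

Evaluate F(4, 2, 1) term-by-term (mod 7).
  -2*X**2 ↦ -2·16·1·1 = -32
  -X*Y ↦ -1·4·2·1 = -8
  2*X*Z ↦ 2·4·1·1 = 8
  -Y**2 ↦ -1·1·4·1 = -4
  -2*Y*Z ↦ -2·1·2·1 = -4
  -Z**2 ↦ -1·1·1·1 = -1
Sum: F(4, 2, 1) = (-32) + (-8) + (8) + (-4) + (-4) + (-1) = -41.
Reducing mod 7: -41 ≡ 1 (mod 7).
Since F(a, b, c) ≡ 1 ≠ 0 (mod 7), P does NOT lie on the curve.


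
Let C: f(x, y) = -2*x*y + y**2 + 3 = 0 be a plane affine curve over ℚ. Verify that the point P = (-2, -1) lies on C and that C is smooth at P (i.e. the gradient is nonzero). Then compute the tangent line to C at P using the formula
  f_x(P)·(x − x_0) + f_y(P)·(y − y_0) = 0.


Tangent line at P: 2*x + 2*y + 6 = 0.

Step 1: f(-2, -1) = 0, so P lies on C.
Step 2: partial derivatives
  f_x(x, y) = -2*y, f_y(x, y) = -2*x + 2*y.
  f_x(P) = 2, f_y(P) = 2 (gradient nonzero, so P is smooth).
Step 3: tangent line at P: 2·(x − -2) + 2·(y − -1) = 0.
Expanding: 2*x + 2*y + 6 = 0.


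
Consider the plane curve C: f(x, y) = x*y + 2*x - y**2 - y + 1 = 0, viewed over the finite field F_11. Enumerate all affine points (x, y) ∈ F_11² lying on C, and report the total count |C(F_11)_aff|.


Affine F_11-points: {(0, 3), (0, 7), (1, 5), (1, 6), (4, 1), (4, 2), (5, 0), (5, 4), (6, 8), (10, 10)}; count = 10.

For each of the 121 pairs (x, y) ∈ F_11², evaluate f(x, y) mod 11. Record the zeros.
  x = 0: [0↦1, 1↦10, 2↦6, 3↦0, 4↦3, 5↦4, 6↦3, 7↦0, 8↦6, 9↦10, 10↦1]  zeros at y ∈ {3, 7}
  x = 1: [0↦3, 1↦2, 2↦10, 3↦5, 4↦9, 5↦0, 6↦0, 7↦9, 8↦5, 9↦10, 10↦2]  zeros at y ∈ {5, 6}
  x = 2: [0↦5, 1↦5, 2↦3, 3↦10, 4↦4, 5↦7, 6↦8, 7↦7, 8↦4, 9↦10, 10↦3]  zeros at y ∈ ∅
  x = 3: [0↦7, 1↦8, 2↦7, 3↦4, 4↦10, 5↦3, 6↦5, 7↦5, 8↦3, 9↦10, 10↦4]  zeros at y ∈ ∅
  x = 4: [0↦9, 1↦0, 2↦0, 3↦9, 4↦5, 5↦10, 6↦2, 7↦3, 8↦2, 9↦10, 10↦5]  zeros at y ∈ {1, 2}
  x = 5: [0↦0, 1↦3, 2↦4, 3↦3, 4↦0, 5↦6, 6↦10, 7↦1, 8↦1, 9↦10, 10↦6]  zeros at y ∈ {0, 4}
  x = 6: [0↦2, 1↦6, 2↦8, 3↦8, 4↦6, 5↦2, 6↦7, 7↦10, 8↦0, 9↦10, 10↦7]  zeros at y ∈ {8}
  x = 7: [0↦4, 1↦9, 2↦1, 3↦2, 4↦1, 5↦9, 6↦4, 7↦8, 8↦10, 9↦10, 10↦8]  zeros at y ∈ ∅
  x = 8: [0↦6, 1↦1, 2↦5, 3↦7, 4↦7, 5↦5, 6↦1, 7↦6, 8↦9, 9↦10, 10↦9]  zeros at y ∈ ∅
  x = 9: [0↦8, 1↦4, 2↦9, 3↦1, 4↦2, 5↦1, 6↦9, 7↦4, 8↦8, 9↦10, 10↦10]  zeros at y ∈ ∅
  x = 10: [0↦10, 1↦7, 2↦2, 3↦6, 4↦8, 5↦8, 6↦6, 7↦2, 8↦7, 9↦10, 10↦0]  zeros at y ∈ {10}
Collecting zeros: affine points = {(0, 3), (0, 7), (1, 5), (1, 6), (4, 1), (4, 2), (5, 0), (5, 4), (6, 8), (10, 10)}.
Total count |C(F_11)_aff| = 10.


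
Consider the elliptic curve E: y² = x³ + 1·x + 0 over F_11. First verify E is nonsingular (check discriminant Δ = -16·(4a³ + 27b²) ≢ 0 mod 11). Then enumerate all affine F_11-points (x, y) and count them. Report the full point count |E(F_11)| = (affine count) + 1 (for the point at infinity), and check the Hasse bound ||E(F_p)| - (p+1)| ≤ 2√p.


Affine points = {(0, 0), (5, 3), (5, 8), (7, 3), (7, 8), (8, 5), (8, 6), (9, 1), (9, 10), (10, 3), (10, 8)}; affine count = 11; |E(F_11)| = 12.

Discriminant check: Δ ∝ 4a³ + 27b² = 4·1³ + 27·0² = 4·1 + 27·0 ≡ 4 (mod 11). Nonzero ⇒ E is nonsingular.
For each x ∈ F_11, compute rhs = x³ + 1·x + 0 mod 11, then count y ∈ F_11 with y² ≡ rhs.
  x = 0: rhs = 0, matching y values: 0 (1 points).
  x = 1: rhs = 2, matching y values: none (0 points).
  x = 2: rhs = 10, matching y values: none (0 points).
  x = 3: rhs = 8, matching y values: none (0 points).
  x = 4: rhs = 2, matching y values: none (0 points).
  x = 5: rhs = 9, matching y values: 3, 8 (2 points).
  x = 6: rhs = 2, matching y values: none (0 points).
  x = 7: rhs = 9, matching y values: 3, 8 (2 points).
  x = 8: rhs = 3, matching y values: 5, 6 (2 points).
  x = 9: rhs = 1, matching y values: 1, 10 (2 points).
  x = 10: rhs = 9, matching y values: 3, 8 (2 points).
Total affine count: 11.
Full point count |E(F_11)| = 11 + 1 = 12.
Hasse bound: |12 − (11+1)| = |0| = 0 ≤ 2√11 ≈ 6.6332 ✓.


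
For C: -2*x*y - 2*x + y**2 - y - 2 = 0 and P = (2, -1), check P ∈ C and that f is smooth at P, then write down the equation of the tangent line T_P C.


Tangent line at P: -7*y - 7 = 0.

Step 1: f(2, -1) = 0, so P lies on C.
Step 2: partial derivatives
  f_x(x, y) = -2*y - 2, f_y(x, y) = -2*x + 2*y - 1.
  f_x(P) = 0, f_y(P) = -7 (gradient nonzero, so P is smooth).
Step 3: tangent line at P: 0·(x − 2) + -7·(y − -1) = 0.
Expanding: -7*y - 7 = 0.


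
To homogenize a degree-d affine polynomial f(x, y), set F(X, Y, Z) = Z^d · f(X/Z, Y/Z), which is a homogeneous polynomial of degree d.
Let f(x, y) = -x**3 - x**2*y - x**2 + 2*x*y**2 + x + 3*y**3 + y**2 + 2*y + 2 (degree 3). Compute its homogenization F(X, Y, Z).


F(X, Y, Z) = -X**3 - X**2*Y - X**2*Z + 2*X*Y**2 + X*Z**2 + 3*Y**3 + Y**2*Z + 2*Y*Z**2 + 2*Z**3

deg(f) = 3.
Substitute x = X/Z, y = Y/Z into f, then multiply by Z^3.
  monomial -1·x^3·y^0 ↦ -1·X^3·Y^0·Z^0.
  monomial -1·x^2·y^1 ↦ -1·X^2·Y^1·Z^0.
  monomial -1·x^2·y^0 ↦ -1·X^2·Y^0·Z^1.
  monomial 2·x^1·y^2 ↦ 2·X^1·Y^2·Z^0.
  monomial 1·x^1·y^0 ↦ 1·X^1·Y^0·Z^2.
  monomial 3·x^0·y^3 ↦ 3·X^0·Y^3·Z^0.
  monomial 1·x^0·y^2 ↦ 1·X^0·Y^2·Z^1.
  monomial 2·x^0·y^1 ↦ 2·X^0·Y^1·Z^2.
  monomial 2·x^0·y^0 ↦ 2·X^0·Y^0·Z^3.
Collecting: F(X, Y, Z) = -X**3 - X**2*Y - X**2*Z + 2*X*Y**2 + X*Z**2 + 3*Y**3 + Y**2*Z + 2*Y*Z**2 + 2*Z**3.


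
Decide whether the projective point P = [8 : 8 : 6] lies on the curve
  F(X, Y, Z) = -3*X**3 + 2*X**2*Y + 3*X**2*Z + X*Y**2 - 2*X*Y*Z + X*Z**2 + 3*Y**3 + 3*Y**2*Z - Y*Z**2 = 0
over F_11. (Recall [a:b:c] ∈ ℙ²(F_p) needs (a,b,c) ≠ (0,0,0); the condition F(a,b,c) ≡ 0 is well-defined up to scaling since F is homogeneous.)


F(8,8,6) ≡ 3 (mod 11); P is NOT on the curve.

Evaluate F(8, 8, 6) term-by-term (mod 11).
  -3*X**3 ↦ -3·512·1·1 = -1536
  2*X**2*Y ↦ 2·64·8·1 = 1024
  3*X**2*Z ↦ 3·64·1·6 = 1152
  X*Y**2 ↦ 1·8·64·1 = 512
  -2*X*Y*Z ↦ -2·8·8·6 = -768
  X*Z**2 ↦ 1·8·1·36 = 288
  3*Y**3 ↦ 3·1·512·1 = 1536
  3*Y**2*Z ↦ 3·1·64·6 = 1152
  -Y*Z**2 ↦ -1·1·8·36 = -288
Sum: F(8, 8, 6) = (-1536) + (1024) + (1152) + (512) + (-768) + (288) + (1536) + (1152) + (-288) = 3072.
Reducing mod 11: 3072 ≡ 3 (mod 11).
Since F(a, b, c) ≡ 3 ≠ 0 (mod 11), P does NOT lie on the curve.


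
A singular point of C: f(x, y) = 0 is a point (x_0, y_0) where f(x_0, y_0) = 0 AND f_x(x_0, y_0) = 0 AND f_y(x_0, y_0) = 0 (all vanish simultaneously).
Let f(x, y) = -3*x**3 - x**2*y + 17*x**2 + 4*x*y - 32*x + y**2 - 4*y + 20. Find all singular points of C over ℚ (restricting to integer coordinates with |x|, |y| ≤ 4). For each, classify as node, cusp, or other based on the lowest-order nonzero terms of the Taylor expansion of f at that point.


Singular points: {(2, 0)}; classification: node.

Compute partial derivatives:
  f_x = -9*x**2 - 2*x*y + 34*x + 4*y - 32.
  f_y = -x**2 + 4*x + 2*y - 4.
Scan x_0 ∈ {−4, ..., 4}. For each x_0, f_y(x_0, y) is a polynomial in y; find its integer roots y ∈ {−4, ..., 4}, then test f_x and f at those candidates.
  x = -4: f_y(-4, y) = 2*y - 36; no integer root y with |y| ≤ 4.
  x = -3: f_y(-3, y) = 2*y - 25; no integer root y with |y| ≤ 4.
  x = -2: f_y(-2, y) = 2*y - 16; no integer root y with |y| ≤ 4.
  x = -1: f_y(-1, y) = 2*y - 9; no integer root y with |y| ≤ 4.
  x = 0: f_y(0, y) = 2*y - 4; vanishes at y ∈ {2}. (0, 2): f_x = -24 ≠ 0.
  x = 1: f_y(1, y) = 2*y - 1; no integer root y with |y| ≤ 4.
  x = 2: f_y(2, y) = 2*y; vanishes at y ∈ {0}. (2, 0): f_x = 0, f = 0 — SINGULAR.
  x = 3: f_y(3, y) = 2*y - 1; no integer root y with |y| ≤ 4.
  x = 4: f_y(4, y) = 2*y - 4; vanishes at y ∈ {2}. (4, 2): f_x = -48 ≠ 0.
Only singular point on the grid: (2, 0).
Classify: substitute x = 2 + u, y = 0 + v and expand: f = -3*u**3 - u**2*v - u**2 + v**2.
No constant or linear terms (consistent with a singular point). Quadratic part: -u**2 + v**2. Cubic part: -3*u**3 - u**2*v.
The quadratic part v**2 - u**2 = (v − u)(v + u) splits into two distinct linear factors, so there are two distinct tangent lines y − 0 = ±(x − 2) — this is a node (ordinary double point).
Classification: node.


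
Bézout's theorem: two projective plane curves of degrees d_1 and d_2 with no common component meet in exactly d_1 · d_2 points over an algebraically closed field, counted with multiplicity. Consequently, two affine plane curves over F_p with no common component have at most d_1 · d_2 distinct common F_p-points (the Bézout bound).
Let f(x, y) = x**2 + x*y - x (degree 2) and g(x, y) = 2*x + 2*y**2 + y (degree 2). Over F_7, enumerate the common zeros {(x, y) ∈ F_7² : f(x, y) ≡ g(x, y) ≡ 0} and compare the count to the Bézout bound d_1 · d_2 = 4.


Common zeros: {(0, 0), (0, 3)}; count = 2; Bézout bound = 4.

deg(f) = 2, deg(g) = 2, so Bézout bound = 4.
Scan x ∈ F_7. For each x, list the y ∈ F_7 with f(x, y) ≡ 0 and those with g(x, y) ≡ 0 (mod 7); the common zeros in that column are the intersection.
  x = 0: f ≡ 0 at y ∈ {0, 1, 2, 3, 4, 5, 6}; g ≡ 0 at y ∈ {0, 3}; common: {0, 3}.
  x = 1: f ≡ 0 at y ∈ {0}; g ≡ 0 at y ∈ ∅; common: ∅.
  x = 2: f ≡ 0 at y ∈ {6}; g ≡ 0 at y ∈ {1, 2}; common: ∅.
  x = 3: f ≡ 0 at y ∈ {5}; g ≡ 0 at y ∈ {4, 6}; common: ∅.
  x = 4: f ≡ 0 at y ∈ {4}; g ≡ 0 at y ∈ {5}; common: ∅.
  x = 5: f ≡ 0 at y ∈ {3}; g ≡ 0 at y ∈ ∅; common: ∅.
  x = 6: f ≡ 0 at y ∈ {2}; g ≡ 0 at y ∈ ∅; common: ∅.
Collecting: common zeros = {(0, 0), (0, 3)}, so the count is 2.
Comparison with the Bézout bound: 2 ≤ 4 = deg(f)·deg(g), as expected for curves with no common component (the affine F_7-count falls short of the bound because intersections may lie at infinity, over extension fields, or carry multiplicity).


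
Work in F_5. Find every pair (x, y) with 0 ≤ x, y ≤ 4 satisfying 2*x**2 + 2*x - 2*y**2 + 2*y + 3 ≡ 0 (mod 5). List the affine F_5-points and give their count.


Affine F_5-points: {(1, 3), (2, 0), (2, 1), (3, 3)}; count = 4.

For each of the 25 pairs (x, y) ∈ F_5², evaluate f(x, y) mod 5. Record the zeros.
  x = 0: [0↦3, 1↦3, 2↦4, 3↦1, 4↦4]  zeros at y ∈ ∅
  x = 1: [0↦2, 1↦2, 2↦3, 3↦0, 4↦3]  zeros at y ∈ {3}
  x = 2: [0↦0, 1↦0, 2↦1, 3↦3, 4↦1]  zeros at y ∈ {0, 1}
  x = 3: [0↦2, 1↦2, 2↦3, 3↦0, 4↦3]  zeros at y ∈ {3}
  x = 4: [0↦3, 1↦3, 2↦4, 3↦1, 4↦4]  zeros at y ∈ ∅
Collecting zeros: affine points = {(1, 3), (2, 0), (2, 1), (3, 3)}.
Total count |C(F_5)_aff| = 4.
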